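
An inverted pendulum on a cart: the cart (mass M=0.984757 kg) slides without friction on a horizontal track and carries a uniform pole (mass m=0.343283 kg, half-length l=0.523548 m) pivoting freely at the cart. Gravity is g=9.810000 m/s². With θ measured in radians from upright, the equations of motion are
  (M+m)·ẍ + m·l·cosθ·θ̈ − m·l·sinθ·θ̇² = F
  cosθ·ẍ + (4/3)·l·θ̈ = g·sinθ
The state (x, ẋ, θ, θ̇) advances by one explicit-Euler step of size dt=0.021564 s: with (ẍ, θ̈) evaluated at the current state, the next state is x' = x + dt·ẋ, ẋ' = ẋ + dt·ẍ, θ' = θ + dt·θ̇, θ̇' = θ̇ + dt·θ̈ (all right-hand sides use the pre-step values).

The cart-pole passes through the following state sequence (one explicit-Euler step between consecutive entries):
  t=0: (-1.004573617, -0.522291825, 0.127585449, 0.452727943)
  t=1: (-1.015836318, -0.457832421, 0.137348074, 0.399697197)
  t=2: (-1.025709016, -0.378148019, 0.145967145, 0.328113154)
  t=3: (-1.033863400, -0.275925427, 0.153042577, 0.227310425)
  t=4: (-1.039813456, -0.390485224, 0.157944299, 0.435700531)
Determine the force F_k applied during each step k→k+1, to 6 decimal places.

step 0→1:
  ẍ = (ẋ'−ẋ)/dt = (-0.457832421−-0.522291825)/0.021564 = 2.989214
  θ̈ = (θ̇'−θ̇)/dt = (0.399697197−0.452727943)/0.021564 = -2.459226
  sinθ=0.127240, cosθ=0.991872
  F = (M+m)·ẍ + m·l·cosθ·θ̈ − m·l·sinθ·θ̇² = 3.969795 + -0.438392 − 0.004687 = 3.526716
step 1→2:
  ẍ = (ẋ'−ẋ)/dt = (-0.378148019−-0.457832421)/0.021564 = 3.695251
  θ̈ = (θ̇'−θ̇)/dt = (0.328113154−0.399697197)/0.021564 = -3.319609
  sinθ=0.136917, cosθ=0.990583
  F = (M+m)·ẍ + m·l·cosθ·θ̈ − m·l·sinθ·θ̇² = 4.907442 + -0.590999 − 0.003931 = 4.312512
step 2→3:
  ẍ = (ẋ'−ẋ)/dt = (-0.275925427−-0.378148019)/0.021564 = 4.740428
  θ̈ = (θ̇'−θ̇)/dt = (0.227310425−0.328113154)/0.021564 = -4.674584
  sinθ=0.145449, cosθ=0.989366
  F = (M+m)·ẍ + m·l·cosθ·θ̈ − m·l·sinθ·θ̇² = 6.295478 + -0.831206 − 0.002814 = 5.461458
step 3→4:
  ẍ = (ẋ'−ẋ)/dt = (-0.390485224−-0.275925427)/0.021564 = -5.312549
  θ̈ = (θ̇'−θ̇)/dt = (0.435700531−0.227310425)/0.021564 = 9.663796
  sinθ=0.152446, cosθ=0.988312
  F = (M+m)·ẍ + m·l·cosθ·θ̈ − m·l·sinθ·θ̇² = -7.055277 + 1.716527 − 0.001416 = -5.340166

F_0 = 3.526716 N
F_1 = 4.312512 N
F_2 = 5.461458 N
F_3 = -5.340166 N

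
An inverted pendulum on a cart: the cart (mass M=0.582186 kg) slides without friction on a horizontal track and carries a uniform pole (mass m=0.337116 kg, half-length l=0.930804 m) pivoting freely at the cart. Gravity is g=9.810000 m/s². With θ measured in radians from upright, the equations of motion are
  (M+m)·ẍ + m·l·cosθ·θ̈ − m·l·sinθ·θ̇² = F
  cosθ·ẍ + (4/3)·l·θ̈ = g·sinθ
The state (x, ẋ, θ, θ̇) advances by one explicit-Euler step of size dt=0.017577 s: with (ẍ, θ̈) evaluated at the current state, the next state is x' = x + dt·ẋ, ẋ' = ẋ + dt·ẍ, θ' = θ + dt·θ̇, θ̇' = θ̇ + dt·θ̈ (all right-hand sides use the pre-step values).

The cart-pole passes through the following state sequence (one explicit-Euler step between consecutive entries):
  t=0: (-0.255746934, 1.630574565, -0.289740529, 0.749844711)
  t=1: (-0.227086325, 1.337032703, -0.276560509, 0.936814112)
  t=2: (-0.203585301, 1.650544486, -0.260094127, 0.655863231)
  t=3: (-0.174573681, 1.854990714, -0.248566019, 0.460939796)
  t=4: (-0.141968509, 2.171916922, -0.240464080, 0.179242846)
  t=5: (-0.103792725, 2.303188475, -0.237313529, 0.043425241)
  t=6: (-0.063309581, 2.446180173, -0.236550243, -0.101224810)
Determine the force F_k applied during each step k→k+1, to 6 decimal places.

F_0 = -12.103551 N
F_1 = 11.647292 N
F_2 = 7.364760 N
F_3 = 11.717726 N
F_4 = 4.513203 N
F_5 = 4.968854 N

step 0→1:
  ẍ = (ẋ'−ẋ)/dt = (1.337032703−1.630574565)/0.017577 = -16.700339
  θ̈ = (θ̇'−θ̇)/dt = (0.936814112−0.749844711)/0.017577 = 10.637162
  sinθ=-0.285704, cosθ=0.958318
  F = (M+m)·ẍ + m·l·cosθ·θ̈ − m·l·sinθ·θ̇² = -15.352655 + 3.198697 − -0.050408 = -12.103551
step 1→2:
  ẍ = (ẋ'−ẋ)/dt = (1.650544486−1.337032703)/0.017577 = 17.836479
  θ̈ = (θ̇'−θ̇)/dt = (0.655863231−0.936814112)/0.017577 = -15.984006
  sinθ=-0.273048, cosθ=0.962000
  F = (M+m)·ẍ + m·l·cosθ·θ̈ − m·l·sinθ·θ̇² = 16.397110 + -4.825013 − -0.075194 = 11.647292
step 2→3:
  ẍ = (ẋ'−ẋ)/dt = (1.854990714−1.650544486)/0.017577 = 11.631463
  θ̈ = (θ̇'−θ̇)/dt = (0.460939796−0.655863231)/0.017577 = -11.089687
  sinθ=-0.257172, cosθ=0.966366
  F = (M+m)·ẍ + m·l·cosθ·θ̈ − m·l·sinθ·θ̇² = 10.692827 + -3.362780 − -0.034713 = 7.364760
step 3→4:
  ẍ = (ẋ'−ẋ)/dt = (2.171916922−1.854990714)/0.017577 = 18.030734
  θ̈ = (θ̇'−θ̇)/dt = (0.179242846−0.460939796)/0.017577 = -16.026452
  sinθ=-0.246014, cosθ=0.969266
  F = (M+m)·ẍ + m·l·cosθ·θ̈ − m·l·sinθ·θ̇² = 16.575690 + -4.874365 − -0.016402 = 11.717726
step 4→5:
  ẍ = (ẋ'−ẋ)/dt = (2.303188475−2.171916922)/0.017577 = 7.468371
  θ̈ = (θ̇'−θ̇)/dt = (0.043425241−0.179242846)/0.017577 = -7.727007
  sinθ=-0.238153, cosθ=0.971228
  F = (M+m)·ẍ + m·l·cosθ·θ̈ − m·l·sinθ·θ̇² = 6.865688 + -2.354886 − -0.002401 = 4.513203
step 5→6:
  ẍ = (ẋ'−ẋ)/dt = (2.446180173−2.303188475)/0.017577 = 8.135159
  θ̈ = (θ̇'−θ̇)/dt = (-0.101224810−0.043425241)/0.017577 = -8.229507
  sinθ=-0.235092, cosθ=0.971973
  F = (M+m)·ẍ + m·l·cosθ·θ̈ − m·l·sinθ·θ̇² = 7.478668 + -2.509953 − -0.000139 = 4.968854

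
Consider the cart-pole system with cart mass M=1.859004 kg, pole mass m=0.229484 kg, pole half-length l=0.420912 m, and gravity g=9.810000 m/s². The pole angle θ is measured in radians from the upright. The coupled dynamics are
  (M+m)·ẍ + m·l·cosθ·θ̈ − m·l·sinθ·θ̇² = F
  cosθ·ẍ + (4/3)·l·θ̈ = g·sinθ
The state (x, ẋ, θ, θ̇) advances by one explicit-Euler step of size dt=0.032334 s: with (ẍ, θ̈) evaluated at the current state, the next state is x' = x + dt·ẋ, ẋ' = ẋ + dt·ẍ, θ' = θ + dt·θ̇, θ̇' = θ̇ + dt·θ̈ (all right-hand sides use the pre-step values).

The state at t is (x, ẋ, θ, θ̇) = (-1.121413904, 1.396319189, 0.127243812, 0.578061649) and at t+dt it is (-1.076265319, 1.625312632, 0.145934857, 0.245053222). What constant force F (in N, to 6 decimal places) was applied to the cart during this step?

ẍ = (ẋ'−ẋ)/dt = (1.625312632−1.396319189)/0.032334 = 7.082125
θ̈ = (θ̇'−θ̇)/dt = (0.245053222−0.578061649)/0.032334 = -10.299017
sinθ=0.126901, cosθ=0.991915
F = (M+m)·ẍ + m·l·cosθ·θ̈ − m·l·sinθ·θ̇² = 14.790934 + -0.986766 − 0.004096 = 13.800072

F = 13.800072 N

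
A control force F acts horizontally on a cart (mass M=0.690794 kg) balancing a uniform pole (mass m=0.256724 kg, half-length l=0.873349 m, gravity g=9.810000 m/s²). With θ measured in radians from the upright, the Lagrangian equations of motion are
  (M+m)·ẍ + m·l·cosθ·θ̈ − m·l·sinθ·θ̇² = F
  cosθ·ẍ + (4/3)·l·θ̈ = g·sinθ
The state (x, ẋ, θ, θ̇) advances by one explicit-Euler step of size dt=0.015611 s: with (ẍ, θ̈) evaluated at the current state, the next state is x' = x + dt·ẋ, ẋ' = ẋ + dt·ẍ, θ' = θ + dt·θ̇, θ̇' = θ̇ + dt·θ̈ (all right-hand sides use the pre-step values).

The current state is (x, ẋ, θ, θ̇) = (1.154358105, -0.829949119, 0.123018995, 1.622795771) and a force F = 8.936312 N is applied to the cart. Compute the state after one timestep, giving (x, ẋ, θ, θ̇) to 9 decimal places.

(1.141401769, -0.649121107, 0.148352460, 1.484818874)

sinθ=0.122708941, cosθ=0.992442701
temp = (F + m·l·θ̇²·sinθ)/(M+m) = (8.936312 + 0.072453312)/0.947518 = 9.507751105
θ̈ = (g·sinθ − cosθ·temp)/(l·(4/3 − m·cos²θ/(M+m))) = -8.838440663
ẍ = temp − m·l·θ̈·cosθ/(M+m) = 11.583371465
Euler: x'=1.154358105+0.015611·-0.829949119=1.141401769, ẋ'=-0.829949119+0.015611·11.583371465=-0.649121107
       θ'=0.123018995+0.015611·1.622795771=0.148352460, θ̇'=1.622795771+0.015611·-8.838440663=1.484818874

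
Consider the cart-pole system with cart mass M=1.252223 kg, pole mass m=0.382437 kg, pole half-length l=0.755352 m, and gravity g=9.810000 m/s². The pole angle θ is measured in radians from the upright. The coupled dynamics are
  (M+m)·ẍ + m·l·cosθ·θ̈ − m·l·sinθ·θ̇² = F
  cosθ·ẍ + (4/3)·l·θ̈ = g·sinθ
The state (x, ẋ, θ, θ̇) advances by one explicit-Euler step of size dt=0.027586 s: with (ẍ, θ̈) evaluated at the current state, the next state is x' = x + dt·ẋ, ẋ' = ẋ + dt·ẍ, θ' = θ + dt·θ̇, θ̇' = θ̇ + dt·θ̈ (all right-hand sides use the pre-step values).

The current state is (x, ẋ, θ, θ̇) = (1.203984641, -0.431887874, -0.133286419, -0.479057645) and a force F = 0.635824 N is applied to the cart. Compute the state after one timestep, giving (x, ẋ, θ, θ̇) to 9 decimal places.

(1.192070582, -0.411545963, -0.146501703, -0.534784555)

sinθ=-0.132892125, cosθ=0.991130508
temp = (F + m·l·θ̇²·sinθ)/(M+m) = (0.635824 + -0.008810166)/1.634660 = 0.383574465
θ̈ = (g·sinθ − cosθ·temp)/(l·(4/3 − m·cos²θ/(M+m))) = -2.020115632
ẍ = temp − m·l·θ̈·cosθ/(M+m) = 0.737399798
Euler: x'=1.203984641+0.027586·-0.431887874=1.192070582, ẋ'=-0.431887874+0.027586·0.737399798=-0.411545963
       θ'=-0.133286419+0.027586·-0.479057645=-0.146501703, θ̇'=-0.479057645+0.027586·-2.020115632=-0.534784555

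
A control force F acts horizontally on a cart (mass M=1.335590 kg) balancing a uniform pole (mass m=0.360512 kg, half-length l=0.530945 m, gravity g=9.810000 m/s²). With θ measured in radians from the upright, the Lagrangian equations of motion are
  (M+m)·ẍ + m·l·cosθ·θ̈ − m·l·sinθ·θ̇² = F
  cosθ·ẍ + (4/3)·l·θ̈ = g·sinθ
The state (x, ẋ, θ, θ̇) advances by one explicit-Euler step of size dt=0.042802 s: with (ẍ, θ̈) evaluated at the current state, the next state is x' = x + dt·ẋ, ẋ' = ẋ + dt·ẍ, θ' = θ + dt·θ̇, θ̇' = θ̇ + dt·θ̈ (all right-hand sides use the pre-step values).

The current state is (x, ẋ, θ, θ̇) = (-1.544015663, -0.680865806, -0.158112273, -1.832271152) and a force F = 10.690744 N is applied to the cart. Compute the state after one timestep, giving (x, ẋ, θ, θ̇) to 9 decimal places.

sinθ=-0.157454308, cosθ=0.987526273
temp = (F + m·l·θ̇²·sinθ)/(M+m) = (10.690744 + -0.101182009)/1.696102 = 6.243470022
θ̈ = (g·sinθ − cosθ·temp)/(l·(4/3 − m·cos²θ/(M+m))) = -12.896134198
ẍ = temp − m·l·θ̈·cosθ/(M+m) = 7.680697451
Euler: x'=-1.544015663+0.042802·-0.680865806=-1.573158081, ẋ'=-0.680865806+0.042802·7.680697451=-0.352116594
       θ'=-0.158112273+0.042802·-1.832271152=-0.236537143, θ̇'=-1.832271152+0.042802·-12.896134198=-2.384251488

(-1.573158081, -0.352116594, -0.236537143, -2.384251488)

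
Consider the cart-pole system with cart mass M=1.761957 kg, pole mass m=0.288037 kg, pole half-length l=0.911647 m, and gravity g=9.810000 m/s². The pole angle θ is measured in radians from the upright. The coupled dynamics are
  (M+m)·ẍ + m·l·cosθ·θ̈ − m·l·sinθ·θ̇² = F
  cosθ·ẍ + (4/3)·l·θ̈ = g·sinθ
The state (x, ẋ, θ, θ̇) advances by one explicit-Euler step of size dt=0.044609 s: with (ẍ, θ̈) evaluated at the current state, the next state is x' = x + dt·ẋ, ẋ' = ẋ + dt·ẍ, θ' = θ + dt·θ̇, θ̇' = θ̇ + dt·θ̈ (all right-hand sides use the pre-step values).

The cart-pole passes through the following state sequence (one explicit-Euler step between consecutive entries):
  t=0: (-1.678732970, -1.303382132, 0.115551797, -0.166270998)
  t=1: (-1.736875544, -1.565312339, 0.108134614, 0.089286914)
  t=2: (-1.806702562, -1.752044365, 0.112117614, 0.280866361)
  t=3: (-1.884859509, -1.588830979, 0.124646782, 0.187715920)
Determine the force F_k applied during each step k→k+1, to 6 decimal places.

step 0→1:
  ẍ = (ẋ'−ẋ)/dt = (-1.565312339−-1.303382132)/0.044609 = -5.871690
  θ̈ = (θ̇'−θ̇)/dt = (0.089286914−-0.166270998)/0.044609 = 5.728842
  sinθ=0.115295, cosθ=0.993331
  F = (M+m)·ẍ + m·l·cosθ·θ̈ − m·l·sinθ·θ̇² = -12.036929 + 1.494294 − 0.000837 = -10.543472
step 1→2:
  ẍ = (ẋ'−ẋ)/dt = (-1.752044365−-1.565312339)/0.044609 = -4.185972
  θ̈ = (θ̇'−θ̇)/dt = (0.280866361−0.089286914)/0.044609 = 4.294637
  sinθ=0.107924, cosθ=0.994159
  F = (M+m)·ẍ + m·l·cosθ·θ̈ − m·l·sinθ·θ̇² = -8.581218 + 1.121133 − 0.000226 = -7.460310
step 2→3:
  ẍ = (ẋ'−ẋ)/dt = (-1.588830979−-1.752044365)/0.044609 = 3.658755
  θ̈ = (θ̇'−θ̇)/dt = (0.187715920−0.280866361)/0.044609 = -2.088154
  sinθ=0.111883, cosθ=0.993721
  F = (M+m)·ẍ + m·l·cosθ·θ̈ − m·l·sinθ·θ̇² = 7.500425 + -0.544881 − 0.002318 = 6.953226

F_0 = -10.543472 N
F_1 = -7.460310 N
F_2 = 6.953226 N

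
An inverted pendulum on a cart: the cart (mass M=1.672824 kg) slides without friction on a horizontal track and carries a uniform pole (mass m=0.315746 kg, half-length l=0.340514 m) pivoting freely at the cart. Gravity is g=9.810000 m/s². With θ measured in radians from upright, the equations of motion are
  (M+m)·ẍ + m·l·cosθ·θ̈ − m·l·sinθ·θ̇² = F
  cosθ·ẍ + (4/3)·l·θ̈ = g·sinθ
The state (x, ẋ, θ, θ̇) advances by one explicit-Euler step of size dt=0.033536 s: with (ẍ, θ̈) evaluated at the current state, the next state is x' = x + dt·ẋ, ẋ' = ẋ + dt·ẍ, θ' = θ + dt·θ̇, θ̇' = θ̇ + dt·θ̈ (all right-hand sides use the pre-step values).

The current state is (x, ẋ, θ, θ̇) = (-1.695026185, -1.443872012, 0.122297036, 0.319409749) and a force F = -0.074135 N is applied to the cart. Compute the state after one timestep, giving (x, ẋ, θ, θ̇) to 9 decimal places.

(-1.743447877, -1.450636986, 0.133008761, 0.422596044)

sinθ=0.121992407, cosθ=0.992531034
temp = (F + m·l·θ̇²·sinθ)/(M+m) = (-0.074135 + 0.001338141)/1.988570 = -0.036607642
θ̈ = (g·sinθ − cosθ·temp)/(l·(4/3 − m·cos²θ/(M+m))) = 3.076881406
ẍ = temp − m·l·θ̈·cosθ/(M+m) = -0.201722745
Euler: x'=-1.695026185+0.033536·-1.443872012=-1.743447877, ẋ'=-1.443872012+0.033536·-0.201722745=-1.450636986
       θ'=0.122297036+0.033536·0.319409749=0.133008761, θ̇'=0.319409749+0.033536·3.076881406=0.422596044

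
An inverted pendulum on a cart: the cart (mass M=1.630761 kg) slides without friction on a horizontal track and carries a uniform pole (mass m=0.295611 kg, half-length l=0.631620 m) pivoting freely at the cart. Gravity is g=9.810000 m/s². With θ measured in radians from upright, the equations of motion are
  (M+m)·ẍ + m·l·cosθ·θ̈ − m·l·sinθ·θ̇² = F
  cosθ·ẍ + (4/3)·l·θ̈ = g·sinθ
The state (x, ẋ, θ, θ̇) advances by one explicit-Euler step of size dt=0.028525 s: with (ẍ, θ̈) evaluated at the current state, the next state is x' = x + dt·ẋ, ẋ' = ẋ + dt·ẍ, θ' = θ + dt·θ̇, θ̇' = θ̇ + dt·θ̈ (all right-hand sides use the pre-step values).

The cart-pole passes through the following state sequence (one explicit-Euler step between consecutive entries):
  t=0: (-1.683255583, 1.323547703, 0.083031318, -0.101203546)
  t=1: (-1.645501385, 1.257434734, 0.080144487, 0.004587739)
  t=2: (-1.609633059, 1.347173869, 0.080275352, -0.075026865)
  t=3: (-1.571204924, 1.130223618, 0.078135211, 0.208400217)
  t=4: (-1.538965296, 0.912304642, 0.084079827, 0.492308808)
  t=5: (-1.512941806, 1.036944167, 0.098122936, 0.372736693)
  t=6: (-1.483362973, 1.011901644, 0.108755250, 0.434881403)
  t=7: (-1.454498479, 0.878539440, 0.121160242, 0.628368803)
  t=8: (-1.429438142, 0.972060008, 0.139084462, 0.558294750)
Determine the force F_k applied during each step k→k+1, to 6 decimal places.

F_0 = -3.774866 N
F_1 = 5.540877 N
F_2 = -12.802102 N
F_3 = -12.864615 N
F_4 = 7.633542 N
F_5 = -1.288913 N
F_6 = -7.751138 N
F_7 = 5.851476 N

step 0→1:
  ẍ = (ẋ'−ẋ)/dt = (1.257434734−1.323547703)/0.028525 = -2.317720
  θ̈ = (θ̇'−θ̇)/dt = (0.004587739−-0.101203546)/0.028525 = 3.708722
  sinθ=0.082936, cosθ=0.996555
  F = (M+m)·ẍ + m·l·cosθ·θ̈ − m·l·sinθ·θ̇² = -4.464791 + 0.690084 − 0.000159 = -3.774866
step 1→2:
  ẍ = (ẋ'−ẋ)/dt = (1.347173869−1.257434734)/0.028525 = 3.145982
  θ̈ = (θ̇'−θ̇)/dt = (-0.075026865−0.004587739)/0.028525 = -2.791047
  sinθ=0.080059, cosθ=0.996790
  F = (M+m)·ẍ + m·l·cosθ·θ̈ − m·l·sinθ·θ̇² = 6.060332 + -0.519454 − 0.000000 = 5.540877
step 2→3:
  ẍ = (ẋ'−ẋ)/dt = (1.130223618−1.347173869)/0.028525 = -7.605618
  θ̈ = (θ̇'−θ̇)/dt = (0.208400217−-0.075026865)/0.028525 = 9.936094
  sinθ=0.080189, cosθ=0.996780
  F = (M+m)·ẍ + m·l·cosθ·θ̈ − m·l·sinθ·θ̇² = -14.651249 + 1.849232 − 0.000084 = -12.802102
step 3→4:
  ẍ = (ẋ'−ẋ)/dt = (0.912304642−1.130223618)/0.028525 = -7.639578
  θ̈ = (θ̇'−θ̇)/dt = (0.492308808−0.208400217)/0.028525 = 9.952974
  sinθ=0.078056, cosθ=0.996949
  F = (M+m)·ẍ + m·l·cosθ·θ̈ − m·l·sinθ·θ̇² = -14.716670 + 1.852688 − 0.000633 = -12.864615
step 4→5:
  ẍ = (ẋ'−ẋ)/dt = (1.036944167−0.912304642)/0.028525 = 4.369484
  θ̈ = (θ̇'−θ̇)/dt = (0.372736693−0.492308808)/0.028525 = -4.191836
  sinθ=0.083981, cosθ=0.996467
  F = (M+m)·ẍ + m·l·cosθ·θ̈ − m·l·sinθ·θ̇² = 8.417251 + -0.779909 − 0.003800 = 7.633542
step 5→6:
  ẍ = (ẋ'−ẋ)/dt = (1.011901644−1.036944167)/0.028525 = -0.877915
  θ̈ = (θ̇'−θ̇)/dt = (0.434881403−0.372736693)/0.028525 = 2.178605
  sinθ=0.097966, cosθ=0.995190
  F = (M+m)·ẍ + m·l·cosθ·θ̈ − m·l·sinθ·θ̇² = -1.691191 + 0.404819 − 0.002541 = -1.288913
step 6→7:
  ẍ = (ẋ'−ẋ)/dt = (0.878539440−1.011901644)/0.028525 = -4.675274
  θ̈ = (θ̇'−θ̇)/dt = (0.628368803−0.434881403)/0.028525 = 6.783082
  sinθ=0.108541, cosθ=0.994092
  F = (M+m)·ẍ + m·l·cosθ·θ̈ − m·l·sinθ·θ̇² = -9.006318 + 1.259013 − 0.003833 = -7.751138
step 7→8:
  ẍ = (ẋ'−ẋ)/dt = (0.972060008−0.878539440)/0.028525 = 3.278548
  θ̈ = (θ̇'−θ̇)/dt = (0.558294750−0.628368803)/0.028525 = -2.456584
  sinθ=0.120864, cosθ=0.992669
  F = (M+m)·ẍ + m·l·cosθ·θ̈ − m·l·sinθ·θ̇² = 6.315702 + -0.455316 − 0.008911 = 5.851476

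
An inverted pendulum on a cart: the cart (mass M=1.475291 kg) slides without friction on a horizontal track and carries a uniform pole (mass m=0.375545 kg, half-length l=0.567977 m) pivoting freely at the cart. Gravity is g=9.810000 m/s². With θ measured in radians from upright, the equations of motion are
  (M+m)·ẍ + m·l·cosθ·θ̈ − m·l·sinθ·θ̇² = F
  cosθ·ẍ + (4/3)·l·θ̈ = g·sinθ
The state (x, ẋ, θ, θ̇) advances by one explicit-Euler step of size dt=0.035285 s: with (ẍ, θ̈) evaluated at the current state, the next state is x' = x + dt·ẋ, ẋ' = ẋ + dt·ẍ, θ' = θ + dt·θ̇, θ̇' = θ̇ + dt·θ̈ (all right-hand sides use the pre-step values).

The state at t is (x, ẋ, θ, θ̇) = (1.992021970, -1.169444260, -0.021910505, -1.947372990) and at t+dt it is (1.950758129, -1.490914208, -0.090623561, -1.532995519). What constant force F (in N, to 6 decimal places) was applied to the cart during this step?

F = -14.340285 N

ẍ = (ẋ'−ẋ)/dt = (-1.490914208−-1.169444260)/0.035285 = -9.110669
θ̈ = (θ̇'−θ̇)/dt = (-1.532995519−-1.947372990)/0.035285 = 11.743729
sinθ=-0.021909, cosθ=0.999760
F = (M+m)·ẍ + m·l·cosθ·θ̈ − m·l·sinθ·θ̇² = -16.862354 + 2.504347 − -0.017722 = -14.340285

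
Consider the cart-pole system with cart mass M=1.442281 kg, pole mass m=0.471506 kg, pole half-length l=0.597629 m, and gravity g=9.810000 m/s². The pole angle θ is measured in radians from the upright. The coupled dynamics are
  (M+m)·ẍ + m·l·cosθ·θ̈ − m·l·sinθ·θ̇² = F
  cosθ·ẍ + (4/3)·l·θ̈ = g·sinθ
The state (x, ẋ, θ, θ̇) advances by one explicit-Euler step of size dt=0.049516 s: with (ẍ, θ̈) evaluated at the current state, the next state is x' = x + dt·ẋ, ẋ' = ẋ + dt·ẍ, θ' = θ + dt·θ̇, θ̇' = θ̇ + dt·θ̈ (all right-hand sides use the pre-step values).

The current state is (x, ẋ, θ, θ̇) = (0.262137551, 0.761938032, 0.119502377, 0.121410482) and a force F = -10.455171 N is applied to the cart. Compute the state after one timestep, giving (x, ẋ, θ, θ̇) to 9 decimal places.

sinθ=0.119218148, cosθ=0.992868084
temp = (F + m·l·θ̇²·sinθ)/(M+m) = (-10.455171 + 0.000495192)/1.913787 = -5.462820997
θ̈ = (g·sinθ − cosθ·temp)/(l·(4/3 − m·cos²θ/(M+m))) = 10.117348565
ẍ = temp − m·l·θ̈·cosθ/(M+m) = -6.941873362
Euler: x'=0.262137551+0.049516·0.761938032=0.299865675, ẋ'=0.761938032+0.049516·-6.941873362=0.418204231
       θ'=0.119502377+0.049516·0.121410482=0.125514138, θ̇'=0.121410482+0.049516·10.117348565=0.622381114

(0.299865675, 0.418204231, 0.125514138, 0.622381114)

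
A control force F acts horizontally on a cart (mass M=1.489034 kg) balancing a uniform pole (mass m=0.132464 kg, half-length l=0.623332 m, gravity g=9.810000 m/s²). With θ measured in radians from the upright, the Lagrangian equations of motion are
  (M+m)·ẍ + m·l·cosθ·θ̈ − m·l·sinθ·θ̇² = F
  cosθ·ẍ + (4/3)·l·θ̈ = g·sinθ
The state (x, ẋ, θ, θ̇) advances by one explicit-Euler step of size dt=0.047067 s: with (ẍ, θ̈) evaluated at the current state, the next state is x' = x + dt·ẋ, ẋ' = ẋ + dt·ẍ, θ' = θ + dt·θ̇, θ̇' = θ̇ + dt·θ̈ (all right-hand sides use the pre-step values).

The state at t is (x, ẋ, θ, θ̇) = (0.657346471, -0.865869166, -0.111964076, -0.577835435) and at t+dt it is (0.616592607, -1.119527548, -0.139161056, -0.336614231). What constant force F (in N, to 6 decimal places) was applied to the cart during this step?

F = -8.315144 N

ẍ = (ẋ'−ẋ)/dt = (-1.119527548−-0.865869166)/0.047067 = -5.389304
θ̈ = (θ̇'−θ̇)/dt = (-0.336614231−-0.577835435)/0.047067 = 5.125060
sinθ=-0.111730, cosθ=0.993739
F = (M+m)·ẍ + m·l·cosθ·θ̈ − m·l·sinθ·θ̇² = -8.738746 + 0.420522 − -0.003080 = -8.315144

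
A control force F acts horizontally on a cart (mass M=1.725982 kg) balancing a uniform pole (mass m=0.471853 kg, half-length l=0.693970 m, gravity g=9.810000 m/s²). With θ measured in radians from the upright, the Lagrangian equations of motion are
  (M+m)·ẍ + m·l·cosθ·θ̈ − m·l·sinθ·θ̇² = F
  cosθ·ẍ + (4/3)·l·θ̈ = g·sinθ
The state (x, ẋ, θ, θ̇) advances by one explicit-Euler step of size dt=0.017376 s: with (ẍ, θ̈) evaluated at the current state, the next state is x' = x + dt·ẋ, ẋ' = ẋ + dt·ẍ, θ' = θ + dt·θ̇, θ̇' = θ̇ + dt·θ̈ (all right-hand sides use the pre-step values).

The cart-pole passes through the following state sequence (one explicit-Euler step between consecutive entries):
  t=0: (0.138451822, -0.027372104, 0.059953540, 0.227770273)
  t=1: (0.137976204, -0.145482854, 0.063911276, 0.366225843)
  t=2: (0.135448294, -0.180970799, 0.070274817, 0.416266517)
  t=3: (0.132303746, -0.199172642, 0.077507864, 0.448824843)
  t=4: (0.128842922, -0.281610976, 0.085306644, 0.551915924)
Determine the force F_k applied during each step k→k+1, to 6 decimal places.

step 0→1:
  ẍ = (ẋ'−ẋ)/dt = (-0.145482854−-0.027372104)/0.017376 = -6.797350
  θ̈ = (θ̇'−θ̇)/dt = (0.366225843−0.227770273)/0.017376 = 7.968207
  sinθ=0.059918, cosθ=0.998203
  F = (M+m)·ẍ + m·l·cosθ·θ̈ − m·l·sinθ·θ̇² = -14.939453 + 2.604516 − 0.001018 = -12.335955
step 1→2:
  ẍ = (ẋ'−ẋ)/dt = (-0.180970799−-0.145482854)/0.017376 = -2.042354
  θ̈ = (θ̇'−θ̇)/dt = (0.416266517−0.366225843)/0.017376 = 2.879873
  sinθ=0.063868, cosθ=0.997958
  F = (M+m)·ẍ + m·l·cosθ·θ̈ − m·l·sinθ·θ̇² = -4.488757 + 0.941094 − 0.002805 = -3.550468
step 2→3:
  ẍ = (ẋ'−ẋ)/dt = (-0.199172642−-0.180970799)/0.017376 = -1.047528
  θ̈ = (θ̇'−θ̇)/dt = (0.448824843−0.416266517)/0.017376 = 1.873753
  sinθ=0.070217, cosθ=0.997532
  F = (M+m)·ẍ + m·l·cosθ·θ̈ − m·l·sinθ·θ̇² = -2.302293 + 0.612049 − 0.003984 = -1.694228
step 3→4:
  ẍ = (ẋ'−ẋ)/dt = (-0.281610976−-0.199172642)/0.017376 = -4.744379
  θ̈ = (θ̇'−θ̇)/dt = (0.551915924−0.448824843)/0.017376 = 5.932958
  sinθ=0.077430, cosθ=0.996998
  F = (M+m)·ẍ + m·l·cosθ·θ̈ − m·l·sinθ·θ̇² = -10.427363 + 1.936925 − 0.005108 = -8.495545

F_0 = -12.335955 N
F_1 = -3.550468 N
F_2 = -1.694228 N
F_3 = -8.495545 N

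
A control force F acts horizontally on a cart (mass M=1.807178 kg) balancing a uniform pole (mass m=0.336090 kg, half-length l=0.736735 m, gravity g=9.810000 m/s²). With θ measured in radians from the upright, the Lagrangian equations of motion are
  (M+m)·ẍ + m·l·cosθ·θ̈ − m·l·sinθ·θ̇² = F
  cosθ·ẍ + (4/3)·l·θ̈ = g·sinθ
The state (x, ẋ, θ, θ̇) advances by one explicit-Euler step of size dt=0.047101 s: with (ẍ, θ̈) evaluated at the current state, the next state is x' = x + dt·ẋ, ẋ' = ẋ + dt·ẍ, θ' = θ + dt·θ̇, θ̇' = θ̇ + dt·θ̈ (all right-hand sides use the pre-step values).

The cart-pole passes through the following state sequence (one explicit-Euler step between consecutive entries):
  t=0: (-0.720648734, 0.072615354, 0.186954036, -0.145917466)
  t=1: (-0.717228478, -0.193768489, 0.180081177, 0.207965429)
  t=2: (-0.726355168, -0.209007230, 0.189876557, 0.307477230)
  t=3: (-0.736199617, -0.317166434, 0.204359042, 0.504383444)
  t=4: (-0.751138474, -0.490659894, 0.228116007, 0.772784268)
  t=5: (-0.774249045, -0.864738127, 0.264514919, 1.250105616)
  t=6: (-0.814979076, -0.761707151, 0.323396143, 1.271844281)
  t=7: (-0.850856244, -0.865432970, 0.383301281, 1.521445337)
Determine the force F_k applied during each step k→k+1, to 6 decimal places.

F_0 = -10.294480 N
F_1 = -0.180664 N
F_2 = -3.909529 N
F_3 = -6.525753 N
F_4 = -14.611103 N
F_5 = 4.697426 N
F_6 = -3.603059 N

step 0→1:
  ẍ = (ẋ'−ẋ)/dt = (-0.193768489−0.072615354)/0.047101 = -5.655588
  θ̈ = (θ̇'−θ̇)/dt = (0.207965429−-0.145917466)/0.047101 = 7.513278
  sinθ=0.185867, cosθ=0.982575
  F = (M+m)·ẍ + m·l·cosθ·θ̈ − m·l·sinθ·θ̇² = -12.121440 + 1.827940 − 0.000980 = -10.294480
step 1→2:
  ẍ = (ẋ'−ẋ)/dt = (-0.209007230−-0.193768489)/0.047101 = -0.323533
  θ̈ = (θ̇'−θ̇)/dt = (0.307477230−0.207965429)/0.047101 = 2.112732
  sinθ=0.179109, cosθ=0.983829
  F = (M+m)·ẍ + m·l·cosθ·θ̈ − m·l·sinθ·θ̇² = -0.693419 + 0.514673 − 0.001918 = -0.180664
step 2→3:
  ẍ = (ẋ'−ẋ)/dt = (-0.317166434−-0.209007230)/0.047101 = -2.296325
  θ̈ = (θ̇'−θ̇)/dt = (0.504383444−0.307477230)/0.047101 = 4.180510
  sinθ=0.188738, cosθ=0.982028
  F = (M+m)·ẍ + m·l·cosθ·θ̈ − m·l·sinθ·θ̇² = -4.921640 + 1.016529 − 0.004418 = -3.909529
step 3→4:
  ẍ = (ẋ'−ẋ)/dt = (-0.490659894−-0.317166434)/0.047101 = -3.683435
  θ̈ = (θ̇'−θ̇)/dt = (0.772784268−0.504383444)/0.047101 = 5.698410
  sinθ=0.202940, cosθ=0.979191
  F = (M+m)·ẍ + m·l·cosθ·θ̈ − m·l·sinθ·θ̇² = -7.894588 + 1.381618 − 0.012784 = -6.525753
step 4→5:
  ẍ = (ẋ'−ẋ)/dt = (-0.864738127−-0.490659894)/0.047101 = -7.942044
  θ̈ = (θ̇'−θ̇)/dt = (1.250105616−0.772784268)/0.047101 = 10.133996
  sinθ=0.226143, cosθ=0.974094
  F = (M+m)·ẍ + m·l·cosθ·θ̈ − m·l·sinθ·θ̇² = -17.021930 + 2.444267 − 0.033440 = -14.611103
step 5→6:
  ẍ = (ẋ'−ẋ)/dt = (-0.761707151−-0.864738127)/0.047101 = 2.187448
  θ̈ = (θ̇'−θ̇)/dt = (1.271844281−1.250105616)/0.047101 = 0.461533
  sinθ=0.261441, cosθ=0.965219
  F = (M+m)·ẍ + m·l·cosθ·θ̈ − m·l·sinθ·θ̇² = 4.688287 + 0.110305 − 0.101166 = 4.697426
step 6→7:
  ẍ = (ẋ'−ẋ)/dt = (-0.865432970−-0.761707151)/0.047101 = -2.202200
  θ̈ = (θ̇'−θ̇)/dt = (1.521445337−1.271844281)/0.047101 = 5.299273
  sinθ=0.317788, cosθ=0.948162
  F = (M+m)·ẍ + m·l·cosθ·θ̈ − m·l·sinθ·θ̇² = -4.719905 + 1.244129 − 0.127284 = -3.603059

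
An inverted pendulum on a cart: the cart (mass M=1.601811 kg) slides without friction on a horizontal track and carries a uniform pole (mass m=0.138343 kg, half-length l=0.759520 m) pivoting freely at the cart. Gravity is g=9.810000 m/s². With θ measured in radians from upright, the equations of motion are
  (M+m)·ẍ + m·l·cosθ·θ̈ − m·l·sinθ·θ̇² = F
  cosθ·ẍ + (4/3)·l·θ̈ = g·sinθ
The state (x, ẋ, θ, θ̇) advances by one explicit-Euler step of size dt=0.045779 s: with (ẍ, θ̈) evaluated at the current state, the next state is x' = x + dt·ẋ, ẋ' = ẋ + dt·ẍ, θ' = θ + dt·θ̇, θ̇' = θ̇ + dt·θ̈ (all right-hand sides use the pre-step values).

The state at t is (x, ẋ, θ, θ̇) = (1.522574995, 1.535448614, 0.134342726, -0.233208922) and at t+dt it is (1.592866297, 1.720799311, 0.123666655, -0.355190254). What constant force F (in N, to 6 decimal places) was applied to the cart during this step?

F = 6.767341 N

ẍ = (ẋ'−ẋ)/dt = (1.720799311−1.535448614)/0.045779 = 4.048815
θ̈ = (θ̇'−θ̇)/dt = (-0.355190254−-0.233208922)/0.045779 = -2.664570
sinθ=0.133939, cosθ=0.990990
F = (M+m)·ẍ + m·l·cosθ·θ̈ − m·l·sinθ·θ̇² = 7.045561 + -0.277455 − 0.000765 = 6.767341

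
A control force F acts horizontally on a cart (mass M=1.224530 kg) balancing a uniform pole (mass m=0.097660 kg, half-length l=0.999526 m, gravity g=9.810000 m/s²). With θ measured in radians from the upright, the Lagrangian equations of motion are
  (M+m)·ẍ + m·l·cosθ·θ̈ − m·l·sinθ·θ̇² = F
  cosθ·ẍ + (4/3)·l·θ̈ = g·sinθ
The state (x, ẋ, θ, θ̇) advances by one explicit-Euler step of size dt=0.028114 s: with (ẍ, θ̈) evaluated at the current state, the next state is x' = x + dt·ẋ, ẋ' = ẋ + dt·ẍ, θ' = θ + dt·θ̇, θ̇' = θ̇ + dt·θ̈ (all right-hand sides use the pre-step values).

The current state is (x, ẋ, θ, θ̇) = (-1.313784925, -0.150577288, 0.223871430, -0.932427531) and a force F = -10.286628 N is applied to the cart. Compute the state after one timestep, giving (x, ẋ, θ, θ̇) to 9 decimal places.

(-1.318018255, -0.384532170, 0.197657162, -0.715315483)

sinθ=0.222006097, cosθ=0.975045277
temp = (F + m·l·θ̇²·sinθ)/(M+m) = (-10.286628 + 0.018841084)/1.322190 = -7.765742379
θ̈ = (g·sinθ − cosθ·temp)/(l·(4/3 − m·cos²θ/(M+m))) = 7.722559862
ẍ = temp − m·l·θ̈·cosθ/(M+m) = -8.321650494
Euler: x'=-1.313784925+0.028114·-0.150577288=-1.318018255, ẋ'=-0.150577288+0.028114·-8.321650494=-0.384532170
       θ'=0.223871430+0.028114·-0.932427531=0.197657162, θ̇'=-0.932427531+0.028114·7.722559862=-0.715315483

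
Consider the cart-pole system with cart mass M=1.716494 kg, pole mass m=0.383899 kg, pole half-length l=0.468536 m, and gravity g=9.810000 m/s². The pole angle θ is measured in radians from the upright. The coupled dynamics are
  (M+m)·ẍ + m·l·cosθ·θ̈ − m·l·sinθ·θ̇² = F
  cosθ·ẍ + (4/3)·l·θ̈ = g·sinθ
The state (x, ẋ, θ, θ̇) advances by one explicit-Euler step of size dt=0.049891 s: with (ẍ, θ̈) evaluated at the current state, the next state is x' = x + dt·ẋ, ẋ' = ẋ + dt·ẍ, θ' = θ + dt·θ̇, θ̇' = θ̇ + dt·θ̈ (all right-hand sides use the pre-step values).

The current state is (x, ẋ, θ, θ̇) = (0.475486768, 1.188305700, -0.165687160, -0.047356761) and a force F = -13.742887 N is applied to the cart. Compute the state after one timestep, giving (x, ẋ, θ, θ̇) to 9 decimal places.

(0.534772528, 0.824230606, -0.168049836, 0.398234366)

sinθ=-0.164930119, cosθ=0.986305255
temp = (F + m·l·θ̇²·sinθ)/(M+m) = (-13.742887 + -0.000066531)/2.100393 = -6.543039103
θ̈ = (g·sinθ − cosθ·temp)/(l·(4/3 − m·cos²θ/(M+m))) = 8.931292767
ẍ = temp − m·l·θ̈·cosθ/(M+m) = -7.297410229
Euler: x'=0.475486768+0.049891·1.188305700=0.534772528, ẋ'=1.188305700+0.049891·-7.297410229=0.824230606
       θ'=-0.165687160+0.049891·-0.047356761=-0.168049836, θ̇'=-0.047356761+0.049891·8.931292767=0.398234366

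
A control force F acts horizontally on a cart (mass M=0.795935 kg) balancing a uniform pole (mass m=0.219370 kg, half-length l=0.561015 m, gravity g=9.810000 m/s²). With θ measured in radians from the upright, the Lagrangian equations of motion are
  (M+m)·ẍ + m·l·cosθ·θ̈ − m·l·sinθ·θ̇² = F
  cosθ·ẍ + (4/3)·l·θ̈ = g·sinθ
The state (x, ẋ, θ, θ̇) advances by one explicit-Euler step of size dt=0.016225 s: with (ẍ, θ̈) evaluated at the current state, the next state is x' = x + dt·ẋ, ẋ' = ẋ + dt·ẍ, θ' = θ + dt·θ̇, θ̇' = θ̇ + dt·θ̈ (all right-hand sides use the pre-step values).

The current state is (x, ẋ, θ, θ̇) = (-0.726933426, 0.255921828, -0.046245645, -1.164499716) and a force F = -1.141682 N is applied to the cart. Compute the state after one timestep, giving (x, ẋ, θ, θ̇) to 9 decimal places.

(-0.722781094, 0.235431820, -0.065139653, -1.146973536)

sinθ=-0.046229163, cosθ=0.998930861
temp = (F + m·l·θ̇²·sinθ)/(M+m) = (-1.141682 + -0.007715188)/1.015305 = -1.132070844
θ̈ = (g·sinθ − cosθ·temp)/(l·(4/3 − m·cos²θ/(M+m))) = 1.080195965
ẍ = temp − m·l·θ̈·cosθ/(M+m) = -1.262866453
Euler: x'=-0.726933426+0.016225·0.255921828=-0.722781094, ẋ'=0.255921828+0.016225·-1.262866453=0.235431820
       θ'=-0.046245645+0.016225·-1.164499716=-0.065139653, θ̇'=-1.164499716+0.016225·1.080195965=-1.146973536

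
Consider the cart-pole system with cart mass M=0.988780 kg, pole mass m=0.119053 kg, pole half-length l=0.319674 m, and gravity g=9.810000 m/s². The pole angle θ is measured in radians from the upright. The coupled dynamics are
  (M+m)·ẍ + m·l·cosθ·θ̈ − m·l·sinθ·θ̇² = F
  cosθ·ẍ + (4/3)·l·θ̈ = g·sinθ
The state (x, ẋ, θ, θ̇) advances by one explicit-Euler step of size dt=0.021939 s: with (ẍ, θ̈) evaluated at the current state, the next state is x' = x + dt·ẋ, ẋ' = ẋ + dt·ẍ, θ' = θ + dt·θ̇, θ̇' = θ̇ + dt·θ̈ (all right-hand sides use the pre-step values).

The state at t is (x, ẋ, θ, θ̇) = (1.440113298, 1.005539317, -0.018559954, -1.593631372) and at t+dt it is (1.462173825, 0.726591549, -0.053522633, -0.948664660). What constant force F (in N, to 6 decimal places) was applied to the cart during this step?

ẍ = (ẋ'−ẋ)/dt = (0.726591549−1.005539317)/0.021939 = -12.714698
θ̈ = (θ̇'−θ̇)/dt = (-0.948664660−-1.593631372)/0.021939 = 29.398182
sinθ=-0.018559, cosθ=0.999828
F = (M+m)·ẍ + m·l·cosθ·θ̈ − m·l·sinθ·θ̇² = -14.085762 + 1.118648 − -0.001794 = -12.965321

F = -12.965321 N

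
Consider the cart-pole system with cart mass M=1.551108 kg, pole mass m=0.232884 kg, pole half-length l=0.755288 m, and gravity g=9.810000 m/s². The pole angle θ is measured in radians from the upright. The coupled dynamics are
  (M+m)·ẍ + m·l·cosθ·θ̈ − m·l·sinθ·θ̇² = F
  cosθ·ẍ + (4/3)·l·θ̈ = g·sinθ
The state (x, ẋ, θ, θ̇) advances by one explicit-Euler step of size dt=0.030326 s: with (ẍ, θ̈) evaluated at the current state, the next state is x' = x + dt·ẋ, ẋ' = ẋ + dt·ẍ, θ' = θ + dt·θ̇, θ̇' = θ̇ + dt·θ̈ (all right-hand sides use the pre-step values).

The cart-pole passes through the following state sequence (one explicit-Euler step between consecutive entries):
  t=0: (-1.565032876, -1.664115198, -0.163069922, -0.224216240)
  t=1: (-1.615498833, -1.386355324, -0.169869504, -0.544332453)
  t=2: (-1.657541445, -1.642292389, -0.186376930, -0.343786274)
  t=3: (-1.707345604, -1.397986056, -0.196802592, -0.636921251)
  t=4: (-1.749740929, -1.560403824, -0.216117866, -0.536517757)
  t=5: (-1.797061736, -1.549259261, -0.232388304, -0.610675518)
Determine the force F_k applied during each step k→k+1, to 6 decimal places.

step 0→1:
  ẍ = (ẋ'−ẋ)/dt = (-1.386355324−-1.664115198)/0.030326 = 9.159133
  θ̈ = (θ̇'−θ̇)/dt = (-0.544332453−-0.224216240)/0.030326 = -10.555834
  sinθ=-0.162348, cosθ=0.986734
  F = (M+m)·ẍ + m·l·cosθ·θ̈ − m·l·sinθ·θ̇² = 16.339820 + -1.832081 − -0.001436 = 14.509175
step 1→2:
  ẍ = (ẋ'−ẋ)/dt = (-1.642292389−-1.386355324)/0.030326 = -8.439526
  θ̈ = (θ̇'−θ̇)/dt = (-0.343786274−-0.544332453)/0.030326 = 6.613011
  sinθ=-0.169054, cosθ=0.985607
  F = (M+m)·ẍ + m·l·cosθ·θ̈ − m·l·sinθ·θ̇² = -15.056047 + 1.146450 − -0.008811 = -13.900786
step 2→3:
  ẍ = (ẋ'−ẋ)/dt = (-1.397986056−-1.642292389)/0.030326 = 8.056003
  θ̈ = (θ̇'−θ̇)/dt = (-0.636921251−-0.343786274)/0.030326 = -9.666127
  sinθ=-0.185300, cosθ=0.982682
  F = (M+m)·ẍ + m·l·cosθ·θ̈ − m·l·sinθ·θ̇² = 14.371844 + -1.670774 − -0.003852 = 12.704922
step 3→4:
  ẍ = (ẋ'−ẋ)/dt = (-1.560403824−-1.397986056)/0.030326 = -5.355727
  θ̈ = (θ̇'−θ̇)/dt = (-0.536517757−-0.636921251)/0.030326 = 3.310806
  sinθ=-0.195535, cosθ=0.980697
  F = (M+m)·ẍ + m·l·cosθ·θ̈ − m·l·sinθ·θ̇² = -9.554574 + 0.571111 − -0.013952 = -8.969510
step 4→5:
  ẍ = (ẋ'−ẋ)/dt = (-1.549259261−-1.560403824)/0.030326 = 0.367492
  θ̈ = (θ̇'−θ̇)/dt = (-0.610675518−-0.536517757)/0.030326 = -2.445353
  sinθ=-0.214439, cosθ=0.976737
  F = (M+m)·ẍ + m·l·cosθ·θ̈ − m·l·sinθ·θ̇² = 0.655603 + -0.420118 − -0.010857 = 0.246342

F_0 = 14.509175 N
F_1 = -13.900786 N
F_2 = 12.704922 N
F_3 = -8.969510 N
F_4 = 0.246342 N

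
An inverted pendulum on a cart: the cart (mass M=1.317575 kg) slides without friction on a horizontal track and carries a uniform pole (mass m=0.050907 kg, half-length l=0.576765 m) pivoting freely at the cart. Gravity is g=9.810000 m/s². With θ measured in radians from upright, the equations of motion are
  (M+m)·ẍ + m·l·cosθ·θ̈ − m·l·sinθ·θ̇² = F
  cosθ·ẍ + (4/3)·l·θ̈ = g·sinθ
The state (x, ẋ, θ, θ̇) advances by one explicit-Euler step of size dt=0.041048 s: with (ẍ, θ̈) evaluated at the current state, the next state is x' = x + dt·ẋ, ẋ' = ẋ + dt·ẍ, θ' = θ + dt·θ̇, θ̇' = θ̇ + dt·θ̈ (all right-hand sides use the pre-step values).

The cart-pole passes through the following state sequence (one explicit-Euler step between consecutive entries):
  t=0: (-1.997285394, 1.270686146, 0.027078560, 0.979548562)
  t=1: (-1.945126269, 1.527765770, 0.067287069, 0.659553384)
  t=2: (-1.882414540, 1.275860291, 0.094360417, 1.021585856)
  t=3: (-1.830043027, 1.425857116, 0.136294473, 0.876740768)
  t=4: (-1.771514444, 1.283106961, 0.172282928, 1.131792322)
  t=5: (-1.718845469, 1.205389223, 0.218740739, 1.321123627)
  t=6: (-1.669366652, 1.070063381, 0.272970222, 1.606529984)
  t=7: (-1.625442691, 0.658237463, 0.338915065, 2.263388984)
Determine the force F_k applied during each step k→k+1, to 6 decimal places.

F_0 = 8.341100 N
F_1 = -8.140656 N
F_2 = 4.894648 N
F_3 = -4.581409 N
F_4 = -2.464024 N
F_5 = -4.323407 N
F_6 = -13.297670 N

step 0→1:
  ẍ = (ẋ'−ẋ)/dt = (1.527765770−1.270686146)/0.041048 = 6.262903
  θ̈ = (θ̇'−θ̇)/dt = (0.659553384−0.979548562)/0.041048 = -7.795634
  sinθ=0.027075, cosθ=0.999633
  F = (M+m)·ẍ + m·l·cosθ·θ̈ − m·l·sinθ·θ̇² = 8.570669 + -0.228807 − 0.000763 = 8.341100
step 1→2:
  ẍ = (ẋ'−ẋ)/dt = (1.275860291−1.527765770)/0.041048 = -6.136851
  θ̈ = (θ̇'−θ̇)/dt = (1.021585856−0.659553384)/0.041048 = 8.819735
  sinθ=0.067236, cosθ=0.997737
  F = (M+m)·ẍ + m·l·cosθ·θ̈ − m·l·sinθ·θ̇² = -8.398171 + 0.258374 − 0.000859 = -8.140656
step 2→3:
  ẍ = (ẋ'−ẋ)/dt = (1.425857116−1.275860291)/0.041048 = 3.654181
  θ̈ = (θ̇'−θ̇)/dt = (0.876740768−1.021585856)/0.041048 = -3.528676
  sinθ=0.094220, cosθ=0.995551
  F = (M+m)·ẍ + m·l·cosθ·θ̈ − m·l·sinθ·θ̇² = 5.000681 + -0.103146 − 0.002887 = 4.894648
step 3→4:
  ẍ = (ẋ'−ẋ)/dt = (1.283106961−1.425857116)/0.041048 = -3.477640
  θ̈ = (θ̇'−θ̇)/dt = (1.131792322−0.876740768)/0.041048 = 6.213495
  sinθ=0.135873, cosθ=0.990726
  F = (M+m)·ẍ + m·l·cosθ·θ̈ − m·l·sinθ·θ̇² = -4.759087 + 0.180745 − 0.003067 = -4.581409
step 4→5:
  ẍ = (ẋ'−ẋ)/dt = (1.205389223−1.283106961)/0.041048 = -1.893338
  θ̈ = (θ̇'−θ̇)/dt = (1.321123627−1.131792322)/0.041048 = 4.612437
  sinθ=0.171432, cosθ=0.985196
  F = (M+m)·ẍ + m·l·cosθ·θ̈ − m·l·sinθ·θ̇² = -2.590999 + 0.133423 − 0.006448 = -2.464024
step 5→6:
  ẍ = (ẋ'−ẋ)/dt = (1.070063381−1.205389223)/0.041048 = -3.296771
  θ̈ = (θ̇'−θ̇)/dt = (1.606529984−1.321123627)/0.041048 = 6.952991
  sinθ=0.217001, cosθ=0.976171
  F = (M+m)·ẍ + m·l·cosθ·θ̈ − m·l·sinθ·θ̇² = -4.511571 + 0.199285 − 0.011120 = -4.323407
step 6→7:
  ẍ = (ẋ'−ẋ)/dt = (0.658237463−1.070063381)/0.041048 = -10.032789
  θ̈ = (θ̇'−θ̇)/dt = (2.263388984−1.606529984)/0.041048 = 16.002217
  sinθ=0.269593, cosθ=0.962974
  F = (M+m)·ẍ + m·l·cosθ·θ̈ − m·l·sinθ·θ̇² = -13.729691 + 0.452451 − 0.020430 = -13.297670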